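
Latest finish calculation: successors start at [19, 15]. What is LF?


LF = min of all successor start times
Successors start at: [19, 15]
LF = min(19, 15)
= 15


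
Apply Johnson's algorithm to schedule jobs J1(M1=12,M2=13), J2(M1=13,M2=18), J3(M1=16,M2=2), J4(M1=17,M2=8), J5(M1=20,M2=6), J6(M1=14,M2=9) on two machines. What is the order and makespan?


Johnson's rule:
Group 1 (M1≤M2, sort by M1): ['J1', 'J2']
Group 2 (M1>M2, sort desc M2): ['J6', 'J4', 'J5', 'J3']
Sequence: J1 → J2 → J6 → J4 → J5 → J3
Makespan calculation:
  J1: M1 done=12, M2 done=25
  J2: M1 done=25, M2 done=43
  J6: M1 done=39, M2 done=52
  J4: M1 done=56, M2 done=64
  J5: M1 done=76, M2 done=82
  J3: M1 done=92, M2 done=94
= Sequence: J1 → J2 → J6 → J4 → J5 → J3, Makespan: 94


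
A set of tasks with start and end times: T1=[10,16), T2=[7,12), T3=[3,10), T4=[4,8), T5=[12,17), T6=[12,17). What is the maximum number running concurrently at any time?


Check each time point for overlaps:
  t=7: 3 tasks active (T2, T3, T4)
Max concurrent = 3


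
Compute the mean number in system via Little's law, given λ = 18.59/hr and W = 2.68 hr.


Little's law: L = λ × W
= 18.59 × 2.68
= 49.82


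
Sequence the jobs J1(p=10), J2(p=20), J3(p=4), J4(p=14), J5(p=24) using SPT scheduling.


SPT: sort by shortest processing time
  J3: p=4
  J1: p=10
  J4: p=14
  J2: p=20
  J5: p=24
Order: J3 → J1 → J4 → J2 → J5


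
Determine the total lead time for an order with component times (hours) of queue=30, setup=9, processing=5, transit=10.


Lead time = queue + setup + processing + transit
= 30 + 9 + 5 + 10
= 54 hours


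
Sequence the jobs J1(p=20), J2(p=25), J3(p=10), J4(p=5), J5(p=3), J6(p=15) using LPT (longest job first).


LPT: sort by longest processing time first
  J2: p=25
  J1: p=20
  J6: p=15
  J3: p=10
  J4: p=5
  J5: p=3
Order: J2 → J1 → J6 → J3 → J4 → J5


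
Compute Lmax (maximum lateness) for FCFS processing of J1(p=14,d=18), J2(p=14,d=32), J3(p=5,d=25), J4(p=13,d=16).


Lateness per job (L = C - d):
  J1: C=14, d=18, L=-4
  J2: C=28, d=32, L=-4
  J3: C=33, d=25, L=8
  J4: C=46, d=16, L=30
Lmax = max(-4, -4, 8, 30)
= 30


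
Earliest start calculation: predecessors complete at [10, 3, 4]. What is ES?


ES = max of all predecessor completion times
Predecessors: [10, 3, 4]
ES = max(10, 3, 4)
= 10


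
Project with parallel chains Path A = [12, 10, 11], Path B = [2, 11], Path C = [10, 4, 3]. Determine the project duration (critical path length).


Path A: 12 + 10 + 11 = 33
Path B: 2 + 11 = 13
Path C: 10 + 4 + 3 = 17
Critical path = longest = max(33, 13, 17)
= 33 (Path A)


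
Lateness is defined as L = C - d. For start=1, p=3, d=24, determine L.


Completion = 1 + 3 = 4
Lateness = C - d = 4 - 24
= -20


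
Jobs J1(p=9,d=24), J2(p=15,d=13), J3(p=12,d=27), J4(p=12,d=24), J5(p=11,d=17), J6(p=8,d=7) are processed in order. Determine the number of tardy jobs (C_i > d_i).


Completion vs due date:
  J1: C=9, d=24 → on time
  J2: C=24, d=13 → TARDY
  J3: C=36, d=27 → TARDY
  J4: C=48, d=24 → TARDY
  J5: C=59, d=17 → TARDY
  J6: C=67, d=7 → TARDY
Tardy jobs: J2, J3, J4, J5, J6
Count = 5


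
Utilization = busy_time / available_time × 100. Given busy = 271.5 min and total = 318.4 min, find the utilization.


Utilization = busy / total × 100
= 271.5 / 318.4 × 100
= 85.3%


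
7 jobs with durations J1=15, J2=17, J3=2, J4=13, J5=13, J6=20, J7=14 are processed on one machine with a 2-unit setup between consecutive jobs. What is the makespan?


Makespan = Σ processing + (n-1) × setup
= (15 + 17 + 2 + 13 + 13 + 20 + 14) + (7-1)×2
= 94 + 12
= 106 time units


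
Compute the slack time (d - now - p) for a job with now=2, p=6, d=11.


Slack = due - current_time - processing
= 11 - 2 - 6
= 3


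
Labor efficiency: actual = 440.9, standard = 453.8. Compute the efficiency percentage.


Efficiency = (actual / standard) × 100
= (440.9 / 453.8) × 100
= 97.2%


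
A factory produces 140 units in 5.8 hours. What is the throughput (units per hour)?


Throughput = units / time
= 140 / 5.8
= 24.1 units/hour


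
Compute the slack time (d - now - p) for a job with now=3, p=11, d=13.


Slack = due - current_time - processing
= 13 - 3 - 11
= -1


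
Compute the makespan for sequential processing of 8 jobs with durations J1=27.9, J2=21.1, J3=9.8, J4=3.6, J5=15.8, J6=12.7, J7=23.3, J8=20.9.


Sequential makespan: sum all processing times
= 27.9 + 21.1 + 9.8 + 3.6 + 15.8 + 12.7 + 23.3 + 20.9
= 135.1 time units


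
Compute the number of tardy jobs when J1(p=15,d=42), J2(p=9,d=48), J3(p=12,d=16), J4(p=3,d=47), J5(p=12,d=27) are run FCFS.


Completion vs due date:
  J1: C=15, d=42 → on time
  J2: C=24, d=48 → on time
  J3: C=36, d=16 → TARDY
  J4: C=39, d=47 → on time
  J5: C=51, d=27 → TARDY
Tardy jobs: J3, J5
Count = 2


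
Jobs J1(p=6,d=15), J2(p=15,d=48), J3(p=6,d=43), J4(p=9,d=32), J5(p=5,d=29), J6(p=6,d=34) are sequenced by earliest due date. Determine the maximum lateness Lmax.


EDD order: J1 → J5 → J4 → J6 → J3 → J2
Completion and lateness:
  J1: C=6, d=15, L=6-15=-9
  J5: C=11, d=29, L=11-29=-18
  J4: C=20, d=32, L=20-32=-12
  J6: C=26, d=34, L=26-34=-8
  J3: C=32, d=43, L=32-43=-11
  J2: C=47, d=48, L=47-48=-1
Lmax = max(-9, -18, -12, -8, -11, -1)
= -1


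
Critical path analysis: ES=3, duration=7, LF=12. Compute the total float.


EF = ES + duration = 3 + 7 = 10
LS = LF - duration = 12 - 7 = 5
Total Float = LF - EF = 12 - 10
(or LS - ES = 5 - 3)
= 2


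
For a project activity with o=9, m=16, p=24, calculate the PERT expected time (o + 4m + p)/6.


te = (o + 4m + p) / 6
= (9 + 4×16 + 24) / 6
= (9 + 64 + 24) / 6
= 97 / 6
= 16.17


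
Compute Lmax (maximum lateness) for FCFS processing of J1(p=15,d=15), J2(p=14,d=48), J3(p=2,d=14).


Lateness per job (L = C - d):
  J1: C=15, d=15, L=0
  J2: C=29, d=48, L=-19
  J3: C=31, d=14, L=17
Lmax = max(0, -19, 17)
= 17


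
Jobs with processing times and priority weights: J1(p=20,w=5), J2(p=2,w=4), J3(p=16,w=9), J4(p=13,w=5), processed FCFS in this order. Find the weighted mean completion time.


Completion times:
  J1: C=20, w×C=5×20=100
  J2: C=22, w×C=4×22=88
  J3: C=38, w×C=9×38=342
  J4: C=51, w×C=5×51=255
Sum w×C = 785
Sum w = 23
Weighted avg = 785/23
= 34.13


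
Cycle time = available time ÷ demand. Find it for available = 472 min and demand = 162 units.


Cycle time = available time / demand
= 472 / 162
= 2.91 min/unit


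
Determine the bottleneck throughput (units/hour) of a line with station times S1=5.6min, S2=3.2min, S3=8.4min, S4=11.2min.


Bottleneck = longest station time
Station times: [5.6, 3.2, 8.4, 11.2]
Max = 11.2 min
Rate = 60 / 11.2
= 5.36 units/hour (bottleneck: 11.2min)


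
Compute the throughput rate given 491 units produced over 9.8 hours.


Throughput = units / time
= 491 / 9.8
= 50.1 units/hour


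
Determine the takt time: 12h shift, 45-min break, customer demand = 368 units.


Available = 12×60 - 45 = 675 min
Takt time = 675 / 368
= 1.83 min/unit


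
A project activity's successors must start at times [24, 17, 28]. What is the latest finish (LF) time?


LF = min of all successor start times
Successors start at: [24, 17, 28]
LF = min(24, 17, 28)
= 17


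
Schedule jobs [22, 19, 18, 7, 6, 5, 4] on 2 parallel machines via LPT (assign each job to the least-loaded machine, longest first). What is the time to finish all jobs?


Jobs (LPT sorted): [22, 19, 18, 7, 6, 5, 4]
Machines: 2
  J=22 → Machine 1 (load: 0+22=22)
  J=19 → Machine 2 (load: 0+19=19)
  J=18 → Machine 2 (load: 19+18=37)
  J=7 → Machine 1 (load: 22+7=29)
  J=6 → Machine 1 (load: 29+6=35)
  J=5 → Machine 1 (load: 35+5=40)
  J=4 → Machine 2 (load: 37+4=41)
Machine loads: [40, 41]
Makespan = max = 41 time units


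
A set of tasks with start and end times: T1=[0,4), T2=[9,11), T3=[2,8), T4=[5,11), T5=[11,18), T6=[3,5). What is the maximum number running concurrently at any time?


Check each time point for overlaps:
  t=3: 3 tasks active (T1, T3, T6)
Max concurrent = 3


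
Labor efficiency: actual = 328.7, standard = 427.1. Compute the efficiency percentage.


Efficiency = (actual / standard) × 100
= (328.7 / 427.1) × 100
= 77.0%


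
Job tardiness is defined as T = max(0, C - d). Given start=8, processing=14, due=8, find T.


Completion = start + processing = 8 + 14 = 22
Tardiness = max(0, C - d) = max(0, 22 - 8)
= max(0, 14)
= 14


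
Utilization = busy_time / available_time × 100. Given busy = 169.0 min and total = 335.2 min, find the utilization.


Utilization = busy / total × 100
= 169.0 / 335.2 × 100
= 50.4%


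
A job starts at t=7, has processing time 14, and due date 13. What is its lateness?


Completion = 7 + 14 = 21
Lateness = C - d = 21 - 13
= 8


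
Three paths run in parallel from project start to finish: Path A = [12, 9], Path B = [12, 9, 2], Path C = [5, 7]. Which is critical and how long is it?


Path A: 12 + 9 = 21
Path B: 12 + 9 + 2 = 23
Path C: 5 + 7 = 12
Critical path = longest = max(21, 23, 12)
= 23 (Path B)


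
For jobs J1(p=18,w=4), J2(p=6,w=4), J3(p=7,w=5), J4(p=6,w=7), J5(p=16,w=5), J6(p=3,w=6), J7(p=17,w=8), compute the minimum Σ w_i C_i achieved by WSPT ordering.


WSPT order (by p/w): J6 → J4 → J3 → J2 → J7 → J5 → J1
  J6: C=3, w·C=6×3=18
  J4: C=9, w·C=7×9=63
  J3: C=16, w·C=5×16=80
  J2: C=22, w·C=4×22=88
  J7: C=39, w·C=8×39=312
  J5: C=55, w·C=5×55=275
  J1: C=73, w·C=4×73=292
Σ w·C = 1128
= 1128


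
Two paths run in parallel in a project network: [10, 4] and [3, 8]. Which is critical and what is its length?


Path A: 10 + 4 = 14
Path B: 3 + 8 = 11
Critical path = longest = max(14, 11)
= 14 (Path A)


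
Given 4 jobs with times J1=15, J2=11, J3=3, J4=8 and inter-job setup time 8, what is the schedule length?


Makespan = Σ processing + (n-1) × setup
= (15 + 11 + 3 + 8) + (4-1)×8
= 37 + 24
= 61 time units


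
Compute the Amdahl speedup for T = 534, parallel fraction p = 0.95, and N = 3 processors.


Amdahl's law: T_p = T × ((1-p) + p/N)
= 534 × ((1-0.95) + 0.95/3)
= 534 × (0.05 + 0.3167)
= 534 × 0.3667
= 195.80
Speedup = 534/195.80
= 2.73×


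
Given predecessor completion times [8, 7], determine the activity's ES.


ES = max of all predecessor completion times
Predecessors: [8, 7]
ES = max(8, 7)
= 8


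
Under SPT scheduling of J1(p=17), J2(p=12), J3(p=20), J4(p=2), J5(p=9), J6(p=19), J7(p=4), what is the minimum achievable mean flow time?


SPT order: J4 → J7 → J5 → J2 → J1 → J6 → J3
Completion times:
  J4: C=2
  J7: C=6
  J5: C=15
  J2: C=27
  J1: C=44
  J6: C=63
  J3: C=83
Sum = 240, n = 7
Mean flow = 240/7
= 34.29


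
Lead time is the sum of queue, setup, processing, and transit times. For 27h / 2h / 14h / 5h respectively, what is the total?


Lead time = queue + setup + processing + transit
= 27 + 2 + 14 + 5
= 48 hours


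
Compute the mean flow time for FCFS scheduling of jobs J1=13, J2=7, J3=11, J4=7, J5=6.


Completion times:
  J1: completes at 13
  J2: completes at 20
  J3: completes at 31
  J4: completes at 38
  J5: completes at 44
Sum = 146
Average = 146/5
= 29.20


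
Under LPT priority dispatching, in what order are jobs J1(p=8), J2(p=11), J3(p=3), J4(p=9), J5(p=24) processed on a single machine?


LPT: sort by longest processing time first
  J5: p=24
  J2: p=11
  J4: p=9
  J1: p=8
  J3: p=3
Order: J5 → J2 → J4 → J1 → J3


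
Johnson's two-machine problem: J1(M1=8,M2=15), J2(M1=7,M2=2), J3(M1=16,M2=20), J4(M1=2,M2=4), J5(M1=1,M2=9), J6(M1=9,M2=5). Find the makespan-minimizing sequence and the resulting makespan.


Johnson's rule:
Group 1 (M1≤M2, sort by M1): ['J5', 'J4', 'J1', 'J3']
Group 2 (M1>M2, sort desc M2): ['J6', 'J2']
Sequence: J5 → J4 → J1 → J3 → J6 → J2
Makespan calculation:
  J5: M1 done=1, M2 done=10
  J4: M1 done=3, M2 done=14
  J1: M1 done=11, M2 done=29
  J3: M1 done=27, M2 done=49
  J6: M1 done=36, M2 done=54
  J2: M1 done=43, M2 done=56
= Sequence: J5 → J4 → J1 → J3 → J6 → J2, Makespan: 56


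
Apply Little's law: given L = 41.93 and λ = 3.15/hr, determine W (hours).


Little's law: L = λW → W = L / λ
= 41.93 / 3.15
= 13.31 hours


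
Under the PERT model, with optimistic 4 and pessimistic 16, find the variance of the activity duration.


σ² = ((p - o) / 6)² = (p - o)² / 36
= (16 - 4)² / 36
= 12² / 36
= 144 / 36
= 4.0000


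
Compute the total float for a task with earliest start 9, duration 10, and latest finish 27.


EF = ES + duration = 9 + 10 = 19
LS = LF - duration = 27 - 10 = 17
Total Float = LF - EF = 27 - 19
(or LS - ES = 17 - 9)
= 8


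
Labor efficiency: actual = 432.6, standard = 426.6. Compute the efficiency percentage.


Efficiency = (actual / standard) × 100
= (432.6 / 426.6) × 100
= 101.4%


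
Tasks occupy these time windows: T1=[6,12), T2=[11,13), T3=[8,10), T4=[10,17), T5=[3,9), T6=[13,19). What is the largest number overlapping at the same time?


Check each time point for overlaps:
  t=8: 3 tasks active (T1, T3, T5)
Max concurrent = 3


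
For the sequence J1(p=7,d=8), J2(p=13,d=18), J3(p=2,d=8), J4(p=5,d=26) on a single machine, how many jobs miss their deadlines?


Completion vs due date:
  J1: C=7, d=8 → on time
  J2: C=20, d=18 → TARDY
  J3: C=22, d=8 → TARDY
  J4: C=27, d=26 → TARDY
Tardy jobs: J2, J3, J4
Count = 3


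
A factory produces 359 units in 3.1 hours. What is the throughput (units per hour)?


Throughput = units / time
= 359 / 3.1
= 115.8 units/hour


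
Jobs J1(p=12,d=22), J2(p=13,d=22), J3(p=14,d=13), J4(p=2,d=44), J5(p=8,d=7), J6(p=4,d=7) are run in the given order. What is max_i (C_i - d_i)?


Lateness per job (L = C - d):
  J1: C=12, d=22, L=-10
  J2: C=25, d=22, L=3
  J3: C=39, d=13, L=26
  J4: C=41, d=44, L=-3
  J5: C=49, d=7, L=42
  J6: C=53, d=7, L=46
Lmax = max(-10, 3, 26, -3, 42, 46)
= 46


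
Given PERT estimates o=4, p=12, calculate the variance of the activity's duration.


σ² = ((p - o) / 6)² = (p - o)² / 36
= (12 - 4)² / 36
= 8² / 36
= 64 / 36
= 1.7778


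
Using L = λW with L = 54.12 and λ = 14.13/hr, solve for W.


Little's law: L = λW → W = L / λ
= 54.12 / 14.13
= 3.83 hours


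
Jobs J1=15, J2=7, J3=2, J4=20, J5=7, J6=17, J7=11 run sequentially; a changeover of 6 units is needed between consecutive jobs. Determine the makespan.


Makespan = Σ processing + (n-1) × setup
= (15 + 7 + 2 + 20 + 7 + 17 + 11) + (7-1)×6
= 79 + 36
= 115 time units


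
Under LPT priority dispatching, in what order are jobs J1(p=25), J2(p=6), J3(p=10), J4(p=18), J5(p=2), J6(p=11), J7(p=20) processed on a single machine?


LPT: sort by longest processing time first
  J1: p=25
  J7: p=20
  J4: p=18
  J6: p=11
  J3: p=10
  J2: p=6
  J5: p=2
Order: J1 → J7 → J4 → J6 → J3 → J2 → J5


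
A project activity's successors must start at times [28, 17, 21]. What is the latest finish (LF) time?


LF = min of all successor start times
Successors start at: [28, 17, 21]
LF = min(28, 17, 21)
= 17


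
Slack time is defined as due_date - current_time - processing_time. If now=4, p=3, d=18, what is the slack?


Slack = due - current_time - processing
= 18 - 4 - 3
= 11


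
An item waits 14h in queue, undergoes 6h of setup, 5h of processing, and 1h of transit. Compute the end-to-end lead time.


Lead time = queue + setup + processing + transit
= 14 + 6 + 5 + 1
= 26 hours


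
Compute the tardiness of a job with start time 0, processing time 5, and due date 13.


Completion = start + processing = 0 + 5 = 5
Tardiness = max(0, C - d) = max(0, 5 - 13)
= max(0, -8)
= 0


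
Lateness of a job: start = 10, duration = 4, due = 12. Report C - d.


Completion = 10 + 4 = 14
Lateness = C - d = 14 - 12
= 2


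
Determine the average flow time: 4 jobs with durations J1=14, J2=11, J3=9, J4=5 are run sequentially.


Completion times:
  J1: completes at 14
  J2: completes at 25
  J3: completes at 34
  J4: completes at 39
Sum = 112
Average = 112/4
= 28.00


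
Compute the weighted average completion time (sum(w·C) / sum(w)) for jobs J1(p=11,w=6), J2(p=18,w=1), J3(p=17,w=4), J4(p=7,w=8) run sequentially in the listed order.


Completion times:
  J1: C=11, w×C=6×11=66
  J2: C=29, w×C=1×29=29
  J3: C=46, w×C=4×46=184
  J4: C=53, w×C=8×53=424
Sum w×C = 703
Sum w = 19
Weighted avg = 703/19
= 37.00


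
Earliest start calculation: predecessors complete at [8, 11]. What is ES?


ES = max of all predecessor completion times
Predecessors: [8, 11]
ES = max(8, 11)
= 11


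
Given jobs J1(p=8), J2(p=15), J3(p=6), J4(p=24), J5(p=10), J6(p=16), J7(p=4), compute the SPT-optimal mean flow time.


SPT order: J7 → J3 → J1 → J5 → J2 → J6 → J4
Completion times:
  J7: C=4
  J3: C=10
  J1: C=18
  J5: C=28
  J2: C=43
  J6: C=59
  J4: C=83
Sum = 245, n = 7
Mean flow = 245/7
= 35.00


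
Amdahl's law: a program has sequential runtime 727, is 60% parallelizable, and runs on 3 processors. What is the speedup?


Amdahl's law: T_p = T × ((1-p) + p/N)
= 727 × ((1-0.6) + 0.6/3)
= 727 × (0.40 + 0.2000)
= 727 × 0.6000
= 436.20
Speedup = 727/436.20
= 1.67×


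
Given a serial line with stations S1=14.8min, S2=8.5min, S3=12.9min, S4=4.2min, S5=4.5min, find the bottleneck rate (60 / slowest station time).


Bottleneck = longest station time
Station times: [14.8, 8.5, 12.9, 4.2, 4.5]
Max = 14.8 min
Rate = 60 / 14.8
= 4.05 units/hour (bottleneck: 14.8min)


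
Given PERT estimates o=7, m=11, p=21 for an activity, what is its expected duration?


te = (o + 4m + p) / 6
= (7 + 4×11 + 21) / 6
= (7 + 44 + 21) / 6
= 72 / 6
= 12.00


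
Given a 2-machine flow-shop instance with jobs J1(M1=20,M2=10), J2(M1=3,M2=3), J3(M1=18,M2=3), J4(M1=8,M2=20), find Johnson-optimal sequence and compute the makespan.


Johnson's rule:
Group 1 (M1≤M2, sort by M1): ['J2', 'J4']
Group 2 (M1>M2, sort desc M2): ['J1', 'J3']
Sequence: J2 → J4 → J1 → J3
Makespan calculation:
  J2: M1 done=3, M2 done=6
  J4: M1 done=11, M2 done=31
  J1: M1 done=31, M2 done=41
  J3: M1 done=49, M2 done=52
= Sequence: J2 → J4 → J1 → J3, Makespan: 52


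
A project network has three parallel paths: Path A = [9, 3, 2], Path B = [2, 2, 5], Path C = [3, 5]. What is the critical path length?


Path A: 9 + 3 + 2 = 14
Path B: 2 + 2 + 5 = 9
Path C: 3 + 5 = 8
Critical path = longest = max(14, 9, 8)
= 14 (Path A)


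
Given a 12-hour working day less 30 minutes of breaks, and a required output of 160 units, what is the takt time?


Available = 12×60 - 30 = 690 min
Takt time = 690 / 160
= 4.31 min/unit


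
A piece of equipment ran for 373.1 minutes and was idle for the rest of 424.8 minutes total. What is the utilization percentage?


Utilization = busy / total × 100
= 373.1 / 424.8 × 100
= 87.8%


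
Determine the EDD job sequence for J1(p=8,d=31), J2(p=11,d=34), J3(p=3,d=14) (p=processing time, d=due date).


EDD: sort by earliest due date
  J3: d=14, p=3
  J1: d=31, p=8
  J2: d=34, p=11
Order: J3 → J1 → J2


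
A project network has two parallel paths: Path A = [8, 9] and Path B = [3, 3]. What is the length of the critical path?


Path A: 8 + 9 = 17
Path B: 3 + 3 = 6
Critical path = longest = max(17, 6)
= 17 (Path A)


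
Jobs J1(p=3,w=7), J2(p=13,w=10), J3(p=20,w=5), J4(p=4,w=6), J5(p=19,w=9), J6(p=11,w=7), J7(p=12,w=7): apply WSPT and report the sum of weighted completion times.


WSPT order (by p/w): J1 → J4 → J2 → J6 → J7 → J5 → J3
  J1: C=3, w·C=7×3=21
  J4: C=7, w·C=6×7=42
  J2: C=20, w·C=10×20=200
  J6: C=31, w·C=7×31=217
  J7: C=43, w·C=7×43=301
  J5: C=62, w·C=9×62=558
  J3: C=82, w·C=5×82=410
Σ w·C = 1749
= 1749


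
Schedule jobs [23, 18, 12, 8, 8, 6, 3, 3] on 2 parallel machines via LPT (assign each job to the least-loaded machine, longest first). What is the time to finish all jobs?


Jobs (LPT sorted): [23, 18, 12, 8, 8, 6, 3, 3]
Machines: 2
  J=23 → Machine 1 (load: 0+23=23)
  J=18 → Machine 2 (load: 0+18=18)
  J=12 → Machine 2 (load: 18+12=30)
  J=8 → Machine 1 (load: 23+8=31)
  J=8 → Machine 2 (load: 30+8=38)
  J=6 → Machine 1 (load: 31+6=37)
  J=3 → Machine 1 (load: 37+3=40)
  J=3 → Machine 2 (load: 38+3=41)
Machine loads: [40, 41]
Makespan = max = 41 time units


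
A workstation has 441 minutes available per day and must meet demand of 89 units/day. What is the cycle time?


Cycle time = available time / demand
= 441 / 89
= 4.96 min/unit


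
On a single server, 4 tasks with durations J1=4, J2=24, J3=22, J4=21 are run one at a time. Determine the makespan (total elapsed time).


Sequential makespan: sum all processing times
= 4 + 24 + 22 + 21
= 71 time units


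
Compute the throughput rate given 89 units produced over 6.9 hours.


Throughput = units / time
= 89 / 6.9
= 12.9 units/hour


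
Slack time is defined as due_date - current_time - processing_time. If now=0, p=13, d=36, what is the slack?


Slack = due - current_time - processing
= 36 - 0 - 13
= 23


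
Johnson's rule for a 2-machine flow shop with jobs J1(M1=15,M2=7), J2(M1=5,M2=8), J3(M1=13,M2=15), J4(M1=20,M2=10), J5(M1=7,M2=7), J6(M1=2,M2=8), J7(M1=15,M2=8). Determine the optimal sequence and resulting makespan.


Johnson's rule:
Group 1 (M1≤M2, sort by M1): ['J6', 'J2', 'J5', 'J3']
Group 2 (M1>M2, sort desc M2): ['J4', 'J7', 'J1']
Sequence: J6 → J2 → J5 → J3 → J4 → J7 → J1
Makespan calculation:
  J6: M1 done=2, M2 done=10
  J2: M1 done=7, M2 done=18
  J5: M1 done=14, M2 done=25
  J3: M1 done=27, M2 done=42
  J4: M1 done=47, M2 done=57
  J7: M1 done=62, M2 done=70
  J1: M1 done=77, M2 done=84
= Sequence: J6 → J2 → J5 → J3 → J4 → J7 → J1, Makespan: 84


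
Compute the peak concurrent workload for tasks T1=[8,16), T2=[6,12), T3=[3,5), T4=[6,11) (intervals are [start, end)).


Check each time point for overlaps:
  t=8: 3 tasks active (T1, T2, T4)
Max concurrent = 3


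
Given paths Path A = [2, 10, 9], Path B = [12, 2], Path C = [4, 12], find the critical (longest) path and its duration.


Path A: 2 + 10 + 9 = 21
Path B: 12 + 2 = 14
Path C: 4 + 12 = 16
Critical path = longest = max(21, 14, 16)
= 21 (Path A)


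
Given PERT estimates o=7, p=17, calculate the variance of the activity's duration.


σ² = ((p - o) / 6)² = (p - o)² / 36
= (17 - 7)² / 36
= 10² / 36
= 100 / 36
= 2.7778


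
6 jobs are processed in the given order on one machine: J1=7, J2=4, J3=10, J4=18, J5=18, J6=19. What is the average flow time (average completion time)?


Completion times:
  J1: completes at 7
  J2: completes at 11
  J3: completes at 21
  J4: completes at 39
  J5: completes at 57
  J6: completes at 76
Sum = 211
Average = 211/6
= 35.17


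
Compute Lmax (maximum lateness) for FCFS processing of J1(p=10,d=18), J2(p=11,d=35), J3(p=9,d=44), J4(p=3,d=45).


Lateness per job (L = C - d):
  J1: C=10, d=18, L=-8
  J2: C=21, d=35, L=-14
  J3: C=30, d=44, L=-14
  J4: C=33, d=45, L=-12
Lmax = max(-8, -14, -14, -12)
= -8


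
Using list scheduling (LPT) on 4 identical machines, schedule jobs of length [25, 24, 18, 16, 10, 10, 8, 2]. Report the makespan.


Jobs (LPT sorted): [25, 24, 18, 16, 10, 10, 8, 2]
Machines: 4
  J=25 → Machine 1 (load: 0+25=25)
  J=24 → Machine 2 (load: 0+24=24)
  J=18 → Machine 3 (load: 0+18=18)
  J=16 → Machine 4 (load: 0+16=16)
  J=10 → Machine 4 (load: 16+10=26)
  J=10 → Machine 3 (load: 18+10=28)
  J=8 → Machine 2 (load: 24+8=32)
  J=2 → Machine 1 (load: 25+2=27)
Machine loads: [27, 32, 28, 26]
Makespan = max = 32 time units


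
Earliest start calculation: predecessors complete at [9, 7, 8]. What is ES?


ES = max of all predecessor completion times
Predecessors: [9, 7, 8]
ES = max(9, 7, 8)
= 9


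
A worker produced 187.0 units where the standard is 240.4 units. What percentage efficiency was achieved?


Efficiency = (actual / standard) × 100
= (187.0 / 240.4) × 100
= 77.8%


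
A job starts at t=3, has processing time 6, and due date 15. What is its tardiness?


Completion = start + processing = 3 + 6 = 9
Tardiness = max(0, C - d) = max(0, 9 - 15)
= max(0, -6)
= 0


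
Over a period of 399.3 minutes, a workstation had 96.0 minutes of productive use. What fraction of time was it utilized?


Utilization = busy / total × 100
= 96.0 / 399.3 × 100
= 24.0%


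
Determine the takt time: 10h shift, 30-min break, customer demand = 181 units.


Available = 10×60 - 30 = 570 min
Takt time = 570 / 181
= 3.15 min/unit


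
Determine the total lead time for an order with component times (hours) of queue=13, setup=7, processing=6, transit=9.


Lead time = queue + setup + processing + transit
= 13 + 7 + 6 + 9
= 35 hours


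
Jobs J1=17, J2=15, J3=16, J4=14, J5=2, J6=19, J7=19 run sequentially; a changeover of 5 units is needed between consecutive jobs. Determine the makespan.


Makespan = Σ processing + (n-1) × setup
= (17 + 15 + 16 + 14 + 2 + 19 + 19) + (7-1)×5
= 102 + 30
= 132 time units


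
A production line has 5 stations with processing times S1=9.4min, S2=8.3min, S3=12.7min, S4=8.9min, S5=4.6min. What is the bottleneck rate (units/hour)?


Bottleneck = longest station time
Station times: [9.4, 8.3, 12.7, 8.9, 4.6]
Max = 12.7 min
Rate = 60 / 12.7
= 4.72 units/hour (bottleneck: 12.7min)


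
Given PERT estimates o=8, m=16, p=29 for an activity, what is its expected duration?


te = (o + 4m + p) / 6
= (8 + 4×16 + 29) / 6
= (8 + 64 + 29) / 6
= 101 / 6
= 16.83


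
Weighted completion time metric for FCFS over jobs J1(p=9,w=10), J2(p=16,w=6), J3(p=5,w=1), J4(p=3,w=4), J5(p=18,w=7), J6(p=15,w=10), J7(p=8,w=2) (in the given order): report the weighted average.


Completion times:
  J1: C=9, w×C=10×9=90
  J2: C=25, w×C=6×25=150
  J3: C=30, w×C=1×30=30
  J4: C=33, w×C=4×33=132
  J5: C=51, w×C=7×51=357
  J6: C=66, w×C=10×66=660
  J7: C=74, w×C=2×74=148
Sum w×C = 1567
Sum w = 40
Weighted avg = 1567/40
= 39.17


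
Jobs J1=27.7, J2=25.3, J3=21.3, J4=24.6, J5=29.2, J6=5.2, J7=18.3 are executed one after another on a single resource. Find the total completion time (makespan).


Sequential makespan: sum all processing times
= 27.7 + 25.3 + 21.3 + 24.6 + 29.2 + 5.2 + 18.3
= 151.6 time units


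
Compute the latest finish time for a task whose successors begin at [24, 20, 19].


LF = min of all successor start times
Successors start at: [24, 20, 19]
LF = min(24, 20, 19)
= 19


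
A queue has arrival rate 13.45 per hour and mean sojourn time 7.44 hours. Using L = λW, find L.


Little's law: L = λ × W
= 13.45 × 7.44
= 100.07


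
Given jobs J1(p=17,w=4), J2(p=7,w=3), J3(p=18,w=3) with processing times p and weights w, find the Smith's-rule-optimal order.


WSPT (Smith's rule): sort by p/w ascending
  J2: p/w = 7/3 = 2.333
  J1: p/w = 17/4 = 4.250
  J3: p/w = 18/3 = 6.000
Order: J2 → J1 → J3


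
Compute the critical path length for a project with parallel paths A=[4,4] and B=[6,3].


Path A: 4 + 4 = 8
Path B: 6 + 3 = 9
Critical path = longest = max(8, 9)
= 9 (Path B)


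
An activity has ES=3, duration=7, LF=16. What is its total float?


EF = ES + duration = 3 + 7 = 10
LS = LF - duration = 16 - 7 = 9
Total Float = LF - EF = 16 - 10
(or LS - ES = 9 - 3)
= 6


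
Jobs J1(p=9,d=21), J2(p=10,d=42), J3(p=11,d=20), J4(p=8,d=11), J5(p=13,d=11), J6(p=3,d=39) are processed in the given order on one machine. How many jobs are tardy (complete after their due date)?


Completion vs due date:
  J1: C=9, d=21 → on time
  J2: C=19, d=42 → on time
  J3: C=30, d=20 → TARDY
  J4: C=38, d=11 → TARDY
  J5: C=51, d=11 → TARDY
  J6: C=54, d=39 → TARDY
Tardy jobs: J3, J4, J5, J6
Count = 4


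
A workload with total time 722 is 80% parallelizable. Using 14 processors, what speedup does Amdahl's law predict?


Amdahl's law: T_p = T × ((1-p) + p/N)
= 722 × ((1-0.8) + 0.8/14)
= 722 × (0.20 + 0.0571)
= 722 × 0.2571
= 185.66
Speedup = 722/185.66
= 3.89×


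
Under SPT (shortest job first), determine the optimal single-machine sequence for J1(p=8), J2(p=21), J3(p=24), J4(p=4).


SPT: sort by shortest processing time
  J4: p=4
  J1: p=8
  J2: p=21
  J3: p=24
Order: J4 → J1 → J2 → J3


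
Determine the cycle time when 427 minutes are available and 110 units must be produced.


Cycle time = available time / demand
= 427 / 110
= 3.88 min/unit


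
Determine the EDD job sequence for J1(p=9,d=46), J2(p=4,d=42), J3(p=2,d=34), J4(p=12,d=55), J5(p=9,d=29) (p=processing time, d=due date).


EDD: sort by earliest due date
  J5: d=29, p=9
  J3: d=34, p=2
  J2: d=42, p=4
  J1: d=46, p=9
  J4: d=55, p=12
Order: J5 → J3 → J2 → J1 → J4


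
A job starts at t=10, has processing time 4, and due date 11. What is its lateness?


Completion = 10 + 4 = 14
Lateness = C - d = 14 - 11
= 3


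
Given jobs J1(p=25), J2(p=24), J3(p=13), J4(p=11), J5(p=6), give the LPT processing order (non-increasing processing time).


LPT: sort by longest processing time first
  J1: p=25
  J2: p=24
  J3: p=13
  J4: p=11
  J5: p=6
Order: J1 → J2 → J3 → J4 → J5


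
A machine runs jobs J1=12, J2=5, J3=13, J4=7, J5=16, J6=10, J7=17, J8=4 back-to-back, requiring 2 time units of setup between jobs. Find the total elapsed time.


Makespan = Σ processing + (n-1) × setup
= (12 + 5 + 13 + 7 + 16 + 10 + 17 + 4) + (8-1)×2
= 84 + 14
= 98 time units


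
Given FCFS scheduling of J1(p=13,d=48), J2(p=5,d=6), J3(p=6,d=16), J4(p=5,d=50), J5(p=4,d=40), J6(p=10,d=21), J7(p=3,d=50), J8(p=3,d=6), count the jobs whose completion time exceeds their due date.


Completion vs due date:
  J1: C=13, d=48 → on time
  J2: C=18, d=6 → TARDY
  J3: C=24, d=16 → TARDY
  J4: C=29, d=50 → on time
  J5: C=33, d=40 → on time
  J6: C=43, d=21 → TARDY
  J7: C=46, d=50 → on time
  J8: C=49, d=6 → TARDY
Tardy jobs: J2, J3, J6, J8
Count = 4


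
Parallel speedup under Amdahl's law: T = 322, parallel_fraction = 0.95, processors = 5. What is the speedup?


Amdahl's law: T_p = T × ((1-p) + p/N)
= 322 × ((1-0.95) + 0.95/5)
= 322 × (0.05 + 0.1900)
= 322 × 0.2400
= 77.28
Speedup = 322/77.28
= 4.17×


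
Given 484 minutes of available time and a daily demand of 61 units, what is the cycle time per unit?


Cycle time = available time / demand
= 484 / 61
= 7.93 min/unit


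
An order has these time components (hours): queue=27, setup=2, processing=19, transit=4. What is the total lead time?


Lead time = queue + setup + processing + transit
= 27 + 2 + 19 + 4
= 52 hours


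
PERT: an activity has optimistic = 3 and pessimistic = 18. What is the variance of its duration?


σ² = ((p - o) / 6)² = (p - o)² / 36
= (18 - 3)² / 36
= 15² / 36
= 225 / 36
= 6.2500


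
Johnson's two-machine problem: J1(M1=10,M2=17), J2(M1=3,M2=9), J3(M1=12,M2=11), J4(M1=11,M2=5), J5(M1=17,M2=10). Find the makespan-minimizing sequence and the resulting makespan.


Johnson's rule:
Group 1 (M1≤M2, sort by M1): ['J2', 'J1']
Group 2 (M1>M2, sort desc M2): ['J3', 'J5', 'J4']
Sequence: J2 → J1 → J3 → J5 → J4
Makespan calculation:
  J2: M1 done=3, M2 done=12
  J1: M1 done=13, M2 done=30
  J3: M1 done=25, M2 done=41
  J5: M1 done=42, M2 done=52
  J4: M1 done=53, M2 done=58
= Sequence: J2 → J1 → J3 → J5 → J4, Makespan: 58


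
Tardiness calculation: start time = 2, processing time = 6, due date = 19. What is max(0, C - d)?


Completion = start + processing = 2 + 6 = 8
Tardiness = max(0, C - d) = max(0, 8 - 19)
= max(0, -11)
= 0


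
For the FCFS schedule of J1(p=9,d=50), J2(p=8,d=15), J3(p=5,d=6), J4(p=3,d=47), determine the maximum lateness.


Lateness per job (L = C - d):
  J1: C=9, d=50, L=-41
  J2: C=17, d=15, L=2
  J3: C=22, d=6, L=16
  J4: C=25, d=47, L=-22
Lmax = max(-41, 2, 16, -22)
= 16


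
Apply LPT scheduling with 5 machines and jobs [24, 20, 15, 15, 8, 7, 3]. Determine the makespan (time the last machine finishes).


Jobs (LPT sorted): [24, 20, 15, 15, 8, 7, 3]
Machines: 5
  J=24 → Machine 1 (load: 0+24=24)
  J=20 → Machine 2 (load: 0+20=20)
  J=15 → Machine 3 (load: 0+15=15)
  J=15 → Machine 4 (load: 0+15=15)
  J=8 → Machine 5 (load: 0+8=8)
  J=7 → Machine 5 (load: 8+7=15)
  J=3 → Machine 3 (load: 15+3=18)
Machine loads: [24, 20, 18, 15, 15]
Makespan = max = 24 time units


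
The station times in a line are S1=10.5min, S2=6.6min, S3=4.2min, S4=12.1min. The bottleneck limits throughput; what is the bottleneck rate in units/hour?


Bottleneck = longest station time
Station times: [10.5, 6.6, 4.2, 12.1]
Max = 12.1 min
Rate = 60 / 12.1
= 4.96 units/hour (bottleneck: 12.1min)


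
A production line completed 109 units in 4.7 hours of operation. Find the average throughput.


Throughput = units / time
= 109 / 4.7
= 23.2 units/hour


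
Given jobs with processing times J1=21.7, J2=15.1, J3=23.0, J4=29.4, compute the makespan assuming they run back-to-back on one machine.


Sequential makespan: sum all processing times
= 21.7 + 15.1 + 23.0 + 29.4
= 89.2 time units


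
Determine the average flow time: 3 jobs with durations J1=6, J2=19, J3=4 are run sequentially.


Completion times:
  J1: completes at 6
  J2: completes at 25
  J3: completes at 29
Sum = 60
Average = 60/3
= 20.00


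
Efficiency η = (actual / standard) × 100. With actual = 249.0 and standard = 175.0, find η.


Efficiency = (actual / standard) × 100
= (249.0 / 175.0) × 100
= 142.3%


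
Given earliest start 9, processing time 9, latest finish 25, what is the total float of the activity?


EF = ES + duration = 9 + 9 = 18
LS = LF - duration = 25 - 9 = 16
Total Float = LF - EF = 25 - 18
(or LS - ES = 16 - 9)
= 7


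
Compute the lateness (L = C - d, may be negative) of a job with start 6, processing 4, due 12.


Completion = 6 + 4 = 10
Lateness = C - d = 10 - 12
= -2


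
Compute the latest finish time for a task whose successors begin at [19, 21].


LF = min of all successor start times
Successors start at: [19, 21]
LF = min(19, 21)
= 19


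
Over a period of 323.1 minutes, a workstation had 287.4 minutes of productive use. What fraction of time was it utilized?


Utilization = busy / total × 100
= 287.4 / 323.1 × 100
= 89.0%


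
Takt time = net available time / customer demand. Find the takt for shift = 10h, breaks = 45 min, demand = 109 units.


Available = 10×60 - 45 = 555 min
Takt time = 555 / 109
= 5.09 min/unit


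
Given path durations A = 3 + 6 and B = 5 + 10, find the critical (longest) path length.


Path A: 3 + 6 = 9
Path B: 5 + 10 = 15
Critical path = longest = max(9, 15)
= 15 (Path B)


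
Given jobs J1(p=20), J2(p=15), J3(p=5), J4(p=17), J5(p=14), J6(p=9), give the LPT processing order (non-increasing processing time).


LPT: sort by longest processing time first
  J1: p=20
  J4: p=17
  J2: p=15
  J5: p=14
  J6: p=9
  J3: p=5
Order: J1 → J4 → J2 → J5 → J6 → J3


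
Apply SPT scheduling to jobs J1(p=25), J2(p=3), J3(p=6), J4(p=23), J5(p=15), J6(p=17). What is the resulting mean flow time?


SPT order: J2 → J3 → J5 → J6 → J4 → J1
Completion times:
  J2: C=3
  J3: C=9
  J5: C=24
  J6: C=41
  J4: C=64
  J1: C=89
Sum = 230, n = 6
Mean flow = 230/6
= 38.33


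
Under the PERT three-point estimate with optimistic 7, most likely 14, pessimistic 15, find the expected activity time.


te = (o + 4m + p) / 6
= (7 + 4×14 + 15) / 6
= (7 + 56 + 15) / 6
= 78 / 6
= 13.00


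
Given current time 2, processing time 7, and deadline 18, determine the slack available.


Slack = due - current_time - processing
= 18 - 2 - 7
= 9


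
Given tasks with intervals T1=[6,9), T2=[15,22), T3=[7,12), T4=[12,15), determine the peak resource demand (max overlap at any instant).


Check each time point for overlaps:
  t=7: 2 tasks active (T1, T3)
Max concurrent = 2


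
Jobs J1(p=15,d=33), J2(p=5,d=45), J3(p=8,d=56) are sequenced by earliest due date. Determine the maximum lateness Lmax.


EDD order: J1 → J2 → J3
Completion and lateness:
  J1: C=15, d=33, L=15-33=-18
  J2: C=20, d=45, L=20-45=-25
  J3: C=28, d=56, L=28-56=-28
Lmax = max(-18, -25, -28)
= -18


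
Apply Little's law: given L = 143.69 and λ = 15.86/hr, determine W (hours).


Little's law: L = λW → W = L / λ
= 143.69 / 15.86
= 9.06 hours


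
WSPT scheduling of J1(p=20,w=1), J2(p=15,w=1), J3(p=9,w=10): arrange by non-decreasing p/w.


WSPT (Smith's rule): sort by p/w ascending
  J3: p/w = 9/10 = 0.900
  J2: p/w = 15/1 = 15.000
  J1: p/w = 20/1 = 20.000
Order: J3 → J2 → J1


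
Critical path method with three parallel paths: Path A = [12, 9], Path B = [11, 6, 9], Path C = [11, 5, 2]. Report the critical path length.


Path A: 12 + 9 = 21
Path B: 11 + 6 + 9 = 26
Path C: 11 + 5 + 2 = 18
Critical path = longest = max(21, 26, 18)
= 26 (Path B)


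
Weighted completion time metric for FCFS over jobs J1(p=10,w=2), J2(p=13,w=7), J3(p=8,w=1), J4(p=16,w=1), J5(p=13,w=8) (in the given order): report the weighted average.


Completion times:
  J1: C=10, w×C=2×10=20
  J2: C=23, w×C=7×23=161
  J3: C=31, w×C=1×31=31
  J4: C=47, w×C=1×47=47
  J5: C=60, w×C=8×60=480
Sum w×C = 739
Sum w = 19
Weighted avg = 739/19
= 38.89


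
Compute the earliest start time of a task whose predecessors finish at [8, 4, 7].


ES = max of all predecessor completion times
Predecessors: [8, 4, 7]
ES = max(8, 4, 7)
= 8


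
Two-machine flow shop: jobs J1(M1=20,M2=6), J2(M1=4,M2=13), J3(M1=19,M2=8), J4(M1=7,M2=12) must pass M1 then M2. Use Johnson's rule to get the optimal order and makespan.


Johnson's rule:
Group 1 (M1≤M2, sort by M1): ['J2', 'J4']
Group 2 (M1>M2, sort desc M2): ['J3', 'J1']
Sequence: J2 → J4 → J3 → J1
Makespan calculation:
  J2: M1 done=4, M2 done=17
  J4: M1 done=11, M2 done=29
  J3: M1 done=30, M2 done=38
  J1: M1 done=50, M2 done=56
= Sequence: J2 → J4 → J3 → J1, Makespan: 56


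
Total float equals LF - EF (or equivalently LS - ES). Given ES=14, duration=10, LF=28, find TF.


EF = ES + duration = 14 + 10 = 24
LS = LF - duration = 28 - 10 = 18
Total Float = LF - EF = 28 - 24
(or LS - ES = 18 - 14)
= 4


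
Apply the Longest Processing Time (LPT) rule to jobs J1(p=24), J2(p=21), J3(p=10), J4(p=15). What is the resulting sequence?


LPT: sort by longest processing time first
  J1: p=24
  J2: p=21
  J4: p=15
  J3: p=10
Order: J1 → J2 → J4 → J3


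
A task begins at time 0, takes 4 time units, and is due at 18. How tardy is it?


Completion = start + processing = 0 + 4 = 4
Tardiness = max(0, C - d) = max(0, 4 - 18)
= max(0, -14)
= 0


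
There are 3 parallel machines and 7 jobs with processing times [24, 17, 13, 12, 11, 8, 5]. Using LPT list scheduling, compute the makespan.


Jobs (LPT sorted): [24, 17, 13, 12, 11, 8, 5]
Machines: 3
  J=24 → Machine 1 (load: 0+24=24)
  J=17 → Machine 2 (load: 0+17=17)
  J=13 → Machine 3 (load: 0+13=13)
  J=12 → Machine 3 (load: 13+12=25)
  J=11 → Machine 2 (load: 17+11=28)
  J=8 → Machine 1 (load: 24+8=32)
  J=5 → Machine 3 (load: 25+5=30)
Machine loads: [32, 28, 30]
Makespan = max = 32 time units


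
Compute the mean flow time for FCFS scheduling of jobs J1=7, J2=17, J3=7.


Completion times:
  J1: completes at 7
  J2: completes at 24
  J3: completes at 31
Sum = 62
Average = 62/3
= 20.67


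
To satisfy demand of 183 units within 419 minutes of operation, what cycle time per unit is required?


Cycle time = available time / demand
= 419 / 183
= 2.29 min/unit


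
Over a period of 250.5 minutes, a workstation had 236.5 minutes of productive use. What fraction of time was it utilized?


Utilization = busy / total × 100
= 236.5 / 250.5 × 100
= 94.4%
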